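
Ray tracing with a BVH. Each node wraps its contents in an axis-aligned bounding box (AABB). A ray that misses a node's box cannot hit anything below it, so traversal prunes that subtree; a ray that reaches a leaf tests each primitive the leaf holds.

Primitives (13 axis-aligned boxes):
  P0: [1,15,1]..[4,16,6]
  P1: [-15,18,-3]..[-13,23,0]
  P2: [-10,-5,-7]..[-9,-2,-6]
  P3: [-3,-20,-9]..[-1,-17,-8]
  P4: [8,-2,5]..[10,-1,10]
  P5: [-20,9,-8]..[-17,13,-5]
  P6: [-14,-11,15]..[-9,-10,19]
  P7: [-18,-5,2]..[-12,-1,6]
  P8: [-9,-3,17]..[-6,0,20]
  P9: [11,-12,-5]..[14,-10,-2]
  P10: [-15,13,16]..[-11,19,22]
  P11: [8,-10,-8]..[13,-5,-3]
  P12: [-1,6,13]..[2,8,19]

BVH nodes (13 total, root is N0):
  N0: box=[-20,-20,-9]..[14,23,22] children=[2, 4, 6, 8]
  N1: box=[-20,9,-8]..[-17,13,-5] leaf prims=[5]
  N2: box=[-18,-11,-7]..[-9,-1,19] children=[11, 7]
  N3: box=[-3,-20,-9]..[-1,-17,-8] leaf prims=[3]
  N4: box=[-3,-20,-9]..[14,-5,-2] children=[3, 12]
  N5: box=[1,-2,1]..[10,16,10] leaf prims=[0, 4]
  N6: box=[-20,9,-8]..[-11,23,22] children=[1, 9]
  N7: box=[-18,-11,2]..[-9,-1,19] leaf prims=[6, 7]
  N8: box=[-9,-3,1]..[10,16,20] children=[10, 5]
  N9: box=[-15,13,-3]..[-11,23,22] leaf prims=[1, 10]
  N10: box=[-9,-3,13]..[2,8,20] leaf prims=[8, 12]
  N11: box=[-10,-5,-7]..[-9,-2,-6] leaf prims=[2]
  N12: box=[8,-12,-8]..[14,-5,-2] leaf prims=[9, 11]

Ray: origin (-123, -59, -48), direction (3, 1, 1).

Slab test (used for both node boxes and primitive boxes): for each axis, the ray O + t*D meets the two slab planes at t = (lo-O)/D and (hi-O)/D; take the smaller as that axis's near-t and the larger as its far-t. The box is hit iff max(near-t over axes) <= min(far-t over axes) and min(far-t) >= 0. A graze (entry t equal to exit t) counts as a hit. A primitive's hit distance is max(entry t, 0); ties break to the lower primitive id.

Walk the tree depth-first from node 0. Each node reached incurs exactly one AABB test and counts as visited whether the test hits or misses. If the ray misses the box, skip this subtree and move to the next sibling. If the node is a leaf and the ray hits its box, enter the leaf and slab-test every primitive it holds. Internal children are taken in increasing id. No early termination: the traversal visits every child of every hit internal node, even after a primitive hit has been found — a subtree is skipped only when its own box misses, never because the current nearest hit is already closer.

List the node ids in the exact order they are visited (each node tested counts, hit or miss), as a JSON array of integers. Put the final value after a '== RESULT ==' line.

Traverse from the root:
N0 x:[103/3,137/3] y:[39,82] z:[39,70] -> hit [39,137/3], descend [2, 4, 6, 8]
  N2 x:[35,38] y:[48,58] z:[41,67] -> miss, prune
  N4 x:[40,137/3] y:[39,54] z:[39,46] -> hit [40,137/3], descend [3, 12]
    N3 x:[40,122/3] y:[39,42] z:[39,40] -> hit [40,40] leaf, test {P3@t=40}
    N12 x:[131/3,137/3] y:[47,54] z:[40,46] -> miss, prune
  N6 x:[103/3,112/3] y:[68,82] z:[40,70] -> miss, prune
  N8 x:[38,133/3] y:[56,75] z:[49,68] -> miss, prune

order=[0, 2, 4, 3, 12, 6, 8]  |boxes|=7  |leaves|=1  hit=P3

== RESULT ==
[0, 2, 4, 3, 12, 6, 8]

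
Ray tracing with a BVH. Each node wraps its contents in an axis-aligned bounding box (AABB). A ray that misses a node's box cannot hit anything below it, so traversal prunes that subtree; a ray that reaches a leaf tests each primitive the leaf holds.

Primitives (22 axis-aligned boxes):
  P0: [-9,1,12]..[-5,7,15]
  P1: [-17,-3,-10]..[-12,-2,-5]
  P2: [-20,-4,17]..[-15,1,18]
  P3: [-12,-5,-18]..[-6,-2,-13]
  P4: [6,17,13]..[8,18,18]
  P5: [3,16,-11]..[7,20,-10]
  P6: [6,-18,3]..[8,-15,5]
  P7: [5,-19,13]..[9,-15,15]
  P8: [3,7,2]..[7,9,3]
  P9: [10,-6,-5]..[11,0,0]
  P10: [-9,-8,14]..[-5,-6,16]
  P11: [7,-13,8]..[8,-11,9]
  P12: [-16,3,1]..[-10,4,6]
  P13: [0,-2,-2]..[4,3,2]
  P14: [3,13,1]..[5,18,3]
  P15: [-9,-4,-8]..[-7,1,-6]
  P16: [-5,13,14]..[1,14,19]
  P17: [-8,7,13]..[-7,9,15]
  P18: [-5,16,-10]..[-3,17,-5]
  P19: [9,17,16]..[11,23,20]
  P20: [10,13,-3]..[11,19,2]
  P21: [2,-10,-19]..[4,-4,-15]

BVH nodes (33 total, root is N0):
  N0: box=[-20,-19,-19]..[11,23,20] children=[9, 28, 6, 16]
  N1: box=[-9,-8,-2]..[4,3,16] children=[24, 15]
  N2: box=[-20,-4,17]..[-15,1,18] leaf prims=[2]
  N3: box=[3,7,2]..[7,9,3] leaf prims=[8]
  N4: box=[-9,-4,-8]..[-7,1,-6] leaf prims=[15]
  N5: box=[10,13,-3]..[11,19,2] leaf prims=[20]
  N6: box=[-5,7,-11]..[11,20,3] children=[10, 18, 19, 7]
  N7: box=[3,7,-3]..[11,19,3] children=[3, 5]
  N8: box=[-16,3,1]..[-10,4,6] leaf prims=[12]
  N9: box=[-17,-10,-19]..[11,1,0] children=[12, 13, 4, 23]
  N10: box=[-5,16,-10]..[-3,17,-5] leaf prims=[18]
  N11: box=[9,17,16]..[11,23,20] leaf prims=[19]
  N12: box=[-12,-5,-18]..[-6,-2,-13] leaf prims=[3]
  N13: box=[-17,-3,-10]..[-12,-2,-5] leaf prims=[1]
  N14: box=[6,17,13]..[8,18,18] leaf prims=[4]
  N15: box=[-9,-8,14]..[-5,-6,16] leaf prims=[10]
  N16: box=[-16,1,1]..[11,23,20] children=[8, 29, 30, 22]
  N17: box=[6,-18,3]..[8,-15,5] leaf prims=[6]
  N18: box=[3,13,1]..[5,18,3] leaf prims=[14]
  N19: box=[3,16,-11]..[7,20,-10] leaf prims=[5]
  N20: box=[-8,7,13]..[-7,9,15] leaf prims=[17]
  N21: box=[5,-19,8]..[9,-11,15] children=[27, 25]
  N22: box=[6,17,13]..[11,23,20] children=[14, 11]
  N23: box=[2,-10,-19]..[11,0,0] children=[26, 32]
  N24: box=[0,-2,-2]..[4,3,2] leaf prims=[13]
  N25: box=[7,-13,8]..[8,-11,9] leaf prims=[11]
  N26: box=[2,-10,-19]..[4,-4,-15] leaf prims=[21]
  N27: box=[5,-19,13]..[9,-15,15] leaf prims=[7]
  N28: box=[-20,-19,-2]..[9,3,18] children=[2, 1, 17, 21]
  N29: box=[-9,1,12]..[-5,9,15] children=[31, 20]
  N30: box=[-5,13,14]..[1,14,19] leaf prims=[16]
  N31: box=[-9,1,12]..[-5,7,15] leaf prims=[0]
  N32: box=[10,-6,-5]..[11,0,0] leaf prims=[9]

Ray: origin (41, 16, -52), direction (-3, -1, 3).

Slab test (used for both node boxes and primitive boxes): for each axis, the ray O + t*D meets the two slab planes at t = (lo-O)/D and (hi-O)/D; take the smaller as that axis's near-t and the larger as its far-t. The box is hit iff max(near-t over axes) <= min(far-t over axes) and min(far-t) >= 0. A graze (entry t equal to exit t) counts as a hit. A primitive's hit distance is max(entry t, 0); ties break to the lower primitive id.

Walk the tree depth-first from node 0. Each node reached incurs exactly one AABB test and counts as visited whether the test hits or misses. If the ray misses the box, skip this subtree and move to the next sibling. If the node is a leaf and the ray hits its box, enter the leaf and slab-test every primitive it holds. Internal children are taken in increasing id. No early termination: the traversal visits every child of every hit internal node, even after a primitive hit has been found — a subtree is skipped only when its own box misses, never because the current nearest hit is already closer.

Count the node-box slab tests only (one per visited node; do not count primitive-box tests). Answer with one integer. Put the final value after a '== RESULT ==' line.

Traverse from the root:
N0 x:[10,61/3] y:[-7,35] z:[11,24] -> hit [11,61/3], descend [6, 9, 16, 28]
  N6 x:[10,46/3] y:[-4,9] z:[41/3,55/3] -> miss, prune
  N9 x:[10,58/3] y:[15,26] z:[11,52/3] -> hit [15,52/3], descend [4, 12, 13, 23]
    N4 x:[16,50/3] y:[15,20] z:[44/3,46/3] -> miss, prune
    N12 x:[47/3,53/3] y:[18,21] z:[34/3,13] -> miss, prune
    N13 x:[53/3,58/3] y:[18,19] z:[14,47/3] -> miss, prune
    N23 x:[10,13] y:[16,26] z:[11,52/3] -> miss, prune
  N16 x:[10,19] y:[-7,15] z:[53/3,24] -> miss, prune
  N28 x:[32/3,61/3] y:[13,35] z:[50/3,70/3] -> hit [50/3,61/3], descend [1, 2, 17, 21]
    N1 x:[37/3,50/3] y:[13,24] z:[50/3,68/3] -> hit [50/3,50/3], descend [15, 24]
      N15 x:[46/3,50/3] y:[22,24] z:[22,68/3] -> miss, prune
      N24 x:[37/3,41/3] y:[13,18] z:[50/3,18] -> miss, prune
    N2 x:[56/3,61/3] y:[15,20] z:[23,70/3] -> miss, prune
    N17 x:[11,35/3] y:[31,34] z:[55/3,19] -> miss, prune
    N21 x:[32/3,12] y:[27,35] z:[20,67/3] -> miss, prune

order=[0, 6, 9, 4, 12, 13, 23, 16, 28, 1, 15, 24, 2, 17, 21]  |boxes|=15  |leaves|=0  hit=miss

== RESULT ==
15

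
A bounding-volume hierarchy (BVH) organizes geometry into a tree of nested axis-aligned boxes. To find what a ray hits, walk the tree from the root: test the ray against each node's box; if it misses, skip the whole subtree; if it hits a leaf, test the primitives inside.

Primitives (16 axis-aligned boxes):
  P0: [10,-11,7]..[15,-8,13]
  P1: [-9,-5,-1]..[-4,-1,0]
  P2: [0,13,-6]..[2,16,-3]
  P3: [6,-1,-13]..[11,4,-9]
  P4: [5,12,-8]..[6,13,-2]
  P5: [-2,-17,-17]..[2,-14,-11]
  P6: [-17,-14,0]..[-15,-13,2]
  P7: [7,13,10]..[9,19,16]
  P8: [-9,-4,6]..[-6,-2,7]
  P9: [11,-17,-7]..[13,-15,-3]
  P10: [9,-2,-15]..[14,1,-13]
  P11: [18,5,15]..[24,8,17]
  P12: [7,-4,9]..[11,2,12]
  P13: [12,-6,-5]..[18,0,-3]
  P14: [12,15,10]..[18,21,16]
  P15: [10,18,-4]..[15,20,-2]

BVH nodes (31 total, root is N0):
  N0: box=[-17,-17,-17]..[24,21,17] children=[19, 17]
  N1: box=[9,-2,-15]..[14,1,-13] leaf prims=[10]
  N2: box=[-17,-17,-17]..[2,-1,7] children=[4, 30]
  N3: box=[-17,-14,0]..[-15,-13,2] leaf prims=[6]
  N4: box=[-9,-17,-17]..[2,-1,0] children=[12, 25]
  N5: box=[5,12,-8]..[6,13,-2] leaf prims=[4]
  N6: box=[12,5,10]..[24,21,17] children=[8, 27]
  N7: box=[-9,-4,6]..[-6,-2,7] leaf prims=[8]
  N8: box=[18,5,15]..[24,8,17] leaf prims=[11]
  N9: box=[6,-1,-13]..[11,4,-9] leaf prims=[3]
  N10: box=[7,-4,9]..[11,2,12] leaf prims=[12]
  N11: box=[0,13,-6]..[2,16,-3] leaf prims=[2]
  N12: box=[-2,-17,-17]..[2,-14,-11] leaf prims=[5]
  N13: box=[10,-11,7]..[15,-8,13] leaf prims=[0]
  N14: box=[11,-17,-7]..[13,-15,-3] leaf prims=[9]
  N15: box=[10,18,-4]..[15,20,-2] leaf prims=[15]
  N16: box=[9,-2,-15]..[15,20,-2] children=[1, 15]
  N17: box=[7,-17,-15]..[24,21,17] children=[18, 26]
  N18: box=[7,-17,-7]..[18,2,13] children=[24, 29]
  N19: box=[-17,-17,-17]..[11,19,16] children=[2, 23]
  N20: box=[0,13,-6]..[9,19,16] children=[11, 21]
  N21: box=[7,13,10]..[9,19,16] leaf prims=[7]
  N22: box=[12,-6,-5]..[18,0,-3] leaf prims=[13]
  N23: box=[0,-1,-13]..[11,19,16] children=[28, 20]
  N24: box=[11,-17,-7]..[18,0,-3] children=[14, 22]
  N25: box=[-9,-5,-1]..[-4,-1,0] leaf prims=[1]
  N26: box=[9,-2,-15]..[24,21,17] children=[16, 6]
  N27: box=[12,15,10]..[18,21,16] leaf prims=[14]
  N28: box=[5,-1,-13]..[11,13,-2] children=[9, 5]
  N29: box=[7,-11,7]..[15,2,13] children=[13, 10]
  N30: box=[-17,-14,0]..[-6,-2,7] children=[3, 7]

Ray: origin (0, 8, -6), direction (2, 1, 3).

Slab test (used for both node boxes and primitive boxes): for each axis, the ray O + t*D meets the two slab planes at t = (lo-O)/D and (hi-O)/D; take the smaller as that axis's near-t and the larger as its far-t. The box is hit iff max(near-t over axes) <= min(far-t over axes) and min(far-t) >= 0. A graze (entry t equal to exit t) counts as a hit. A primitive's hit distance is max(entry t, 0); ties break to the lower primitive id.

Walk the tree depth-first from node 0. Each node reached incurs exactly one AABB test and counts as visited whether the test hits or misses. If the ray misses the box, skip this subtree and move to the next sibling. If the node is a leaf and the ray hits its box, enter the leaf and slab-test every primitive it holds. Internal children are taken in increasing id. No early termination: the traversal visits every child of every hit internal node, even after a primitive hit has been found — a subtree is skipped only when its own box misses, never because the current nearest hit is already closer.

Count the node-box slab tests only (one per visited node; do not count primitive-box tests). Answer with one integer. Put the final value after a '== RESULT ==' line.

Trace the traversal:
N0 x:[-17/2,12] y:[-25,13] z:[-11/3,23/3] -> hit [-11/3,23/3], descend [17, 19]
  N17 x:[7/2,12] y:[-25,13] z:[-3,23/3] -> hit [7/2,23/3], descend [18, 26]
    N18 x:[7/2,9] y:[-25,-6] z:[-1/3,19/3] -> miss, prune
    N26 x:[9/2,12] y:[-10,13] z:[-3,23/3] -> hit [9/2,23/3], descend [6, 16]
      N6 x:[6,12] y:[-3,13] z:[16/3,23/3] -> hit [6,23/3], descend [8, 27]
        N8 x:[9,12] y:[-3,0] z:[7,23/3] -> miss, prune
        N27 x:[6,9] y:[7,13] z:[16/3,22/3] -> hit [7,22/3] leaf, test {P14@t=7}
      N16 x:[9/2,15/2] y:[-10,12] z:[-3,4/3] -> miss, prune
  N19 x:[-17/2,11/2] y:[-25,11] z:[-11/3,22/3] -> hit [-11/3,11/2], descend [2, 23]
    N2 x:[-17/2,1] y:[-25,-9] z:[-11/3,13/3] -> miss, prune
    N23 x:[0,11/2] y:[-9,11] z:[-7/3,22/3] -> hit [0,11/2], descend [20, 28]
      N20 x:[0,9/2] y:[5,11] z:[0,22/3] -> miss, prune
      N28 x:[5/2,11/2] y:[-9,5] z:[-7/3,4/3] -> miss, prune

order=[0, 17, 18, 26, 6, 8, 27, 16, 19, 2, 23, 20, 28]  |boxes|=13  |leaves|=1  hit=P14

== RESULT ==
13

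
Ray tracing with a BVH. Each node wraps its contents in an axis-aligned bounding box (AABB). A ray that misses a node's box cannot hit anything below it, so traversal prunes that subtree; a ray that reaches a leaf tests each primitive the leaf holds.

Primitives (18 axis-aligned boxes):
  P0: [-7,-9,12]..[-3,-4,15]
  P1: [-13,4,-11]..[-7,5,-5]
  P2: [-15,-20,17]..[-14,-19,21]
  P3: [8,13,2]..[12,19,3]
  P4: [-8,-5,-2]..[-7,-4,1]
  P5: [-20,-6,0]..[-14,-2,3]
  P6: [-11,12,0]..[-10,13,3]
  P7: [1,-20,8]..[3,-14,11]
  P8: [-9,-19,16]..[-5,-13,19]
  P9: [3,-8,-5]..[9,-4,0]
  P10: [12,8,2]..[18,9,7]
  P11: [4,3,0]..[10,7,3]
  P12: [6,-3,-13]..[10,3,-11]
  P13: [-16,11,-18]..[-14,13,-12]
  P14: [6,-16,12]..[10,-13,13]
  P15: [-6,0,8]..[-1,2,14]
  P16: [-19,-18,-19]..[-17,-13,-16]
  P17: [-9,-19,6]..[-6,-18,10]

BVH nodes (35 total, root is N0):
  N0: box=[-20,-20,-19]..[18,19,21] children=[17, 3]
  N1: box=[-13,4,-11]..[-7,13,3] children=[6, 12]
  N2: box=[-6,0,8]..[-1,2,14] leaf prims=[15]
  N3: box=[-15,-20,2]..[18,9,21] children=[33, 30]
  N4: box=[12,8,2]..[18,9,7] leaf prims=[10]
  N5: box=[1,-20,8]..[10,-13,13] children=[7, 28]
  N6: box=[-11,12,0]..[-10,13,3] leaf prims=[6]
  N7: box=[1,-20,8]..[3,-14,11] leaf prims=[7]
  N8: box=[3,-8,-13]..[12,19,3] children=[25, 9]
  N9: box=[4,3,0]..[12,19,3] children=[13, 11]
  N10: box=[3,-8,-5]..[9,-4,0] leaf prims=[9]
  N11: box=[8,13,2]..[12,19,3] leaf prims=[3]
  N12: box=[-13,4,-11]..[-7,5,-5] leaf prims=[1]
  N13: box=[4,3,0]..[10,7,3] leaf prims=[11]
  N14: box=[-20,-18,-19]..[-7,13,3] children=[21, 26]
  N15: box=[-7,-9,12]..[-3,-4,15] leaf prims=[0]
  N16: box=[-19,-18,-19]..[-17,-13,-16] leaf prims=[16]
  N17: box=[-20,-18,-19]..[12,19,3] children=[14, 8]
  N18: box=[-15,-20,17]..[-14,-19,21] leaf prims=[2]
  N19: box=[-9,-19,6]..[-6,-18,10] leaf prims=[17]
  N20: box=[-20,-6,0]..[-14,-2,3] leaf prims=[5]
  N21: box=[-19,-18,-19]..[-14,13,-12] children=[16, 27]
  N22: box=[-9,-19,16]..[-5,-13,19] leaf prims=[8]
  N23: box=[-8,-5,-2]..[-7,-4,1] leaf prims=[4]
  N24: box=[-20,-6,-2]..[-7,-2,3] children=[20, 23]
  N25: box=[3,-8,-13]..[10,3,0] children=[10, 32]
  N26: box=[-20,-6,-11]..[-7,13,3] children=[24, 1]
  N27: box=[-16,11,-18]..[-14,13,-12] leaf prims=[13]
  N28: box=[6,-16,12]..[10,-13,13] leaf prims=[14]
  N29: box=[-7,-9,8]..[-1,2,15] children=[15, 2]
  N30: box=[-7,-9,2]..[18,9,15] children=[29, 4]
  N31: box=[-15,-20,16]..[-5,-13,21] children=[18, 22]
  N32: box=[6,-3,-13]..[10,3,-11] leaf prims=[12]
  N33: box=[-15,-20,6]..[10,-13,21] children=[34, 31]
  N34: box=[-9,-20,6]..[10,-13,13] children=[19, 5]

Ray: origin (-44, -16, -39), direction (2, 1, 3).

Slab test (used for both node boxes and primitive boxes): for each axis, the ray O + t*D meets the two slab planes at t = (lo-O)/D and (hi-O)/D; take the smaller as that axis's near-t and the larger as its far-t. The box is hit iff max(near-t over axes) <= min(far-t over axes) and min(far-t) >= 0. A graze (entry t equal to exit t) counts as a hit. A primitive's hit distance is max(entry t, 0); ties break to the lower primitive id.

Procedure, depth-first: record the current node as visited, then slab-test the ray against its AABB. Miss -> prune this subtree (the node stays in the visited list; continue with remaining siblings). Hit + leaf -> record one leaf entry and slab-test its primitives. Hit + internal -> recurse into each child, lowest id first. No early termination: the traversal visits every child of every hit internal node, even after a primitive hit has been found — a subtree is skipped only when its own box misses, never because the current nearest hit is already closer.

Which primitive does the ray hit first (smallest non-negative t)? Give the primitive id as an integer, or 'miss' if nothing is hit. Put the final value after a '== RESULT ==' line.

Traverse from the root:
N0 x:[12,31] y:[-4,35] z:[20/3,20] -> hit [12,20], descend [3, 17]
  N3 x:[29/2,31] y:[-4,25] z:[41/3,20] -> hit [29/2,20], descend [30, 33]
    N30 x:[37/2,31] y:[7,25] z:[41/3,18] -> miss, prune
    N33 x:[29/2,27] y:[-4,3] z:[15,20] -> miss, prune
  N17 x:[12,28] y:[-2,35] z:[20/3,14] -> hit [12,14], descend [8, 14]
    N8 x:[47/2,28] y:[8,35] z:[26/3,14] -> miss, prune
    N14 x:[12,37/2] y:[-2,29] z:[20/3,14] -> hit [12,14], descend [21, 26]
      N21 x:[25/2,15] y:[-2,29] z:[20/3,9] -> miss, prune
      N26 x:[12,37/2] y:[10,29] z:[28/3,14] -> hit [12,14], descend [1, 24]
        N1 x:[31/2,37/2] y:[20,29] z:[28/3,14] -> miss, prune
        N24 x:[12,37/2] y:[10,14] z:[37/3,14] -> hit [37/3,14], descend [20, 23]
          N20 x:[12,15] y:[10,14] z:[13,14] -> hit [13,14] leaf, test {P5@t=13}
          N23 x:[18,37/2] y:[11,12] z:[37/3,40/3] -> miss, prune

Summary -> nodes [0, 3, 30, 33, 17, 8, 14, 21, 26, 1, 24, 20, 23]; box-tests=13; leaf-entries=1; first=P5

== RESULT ==
5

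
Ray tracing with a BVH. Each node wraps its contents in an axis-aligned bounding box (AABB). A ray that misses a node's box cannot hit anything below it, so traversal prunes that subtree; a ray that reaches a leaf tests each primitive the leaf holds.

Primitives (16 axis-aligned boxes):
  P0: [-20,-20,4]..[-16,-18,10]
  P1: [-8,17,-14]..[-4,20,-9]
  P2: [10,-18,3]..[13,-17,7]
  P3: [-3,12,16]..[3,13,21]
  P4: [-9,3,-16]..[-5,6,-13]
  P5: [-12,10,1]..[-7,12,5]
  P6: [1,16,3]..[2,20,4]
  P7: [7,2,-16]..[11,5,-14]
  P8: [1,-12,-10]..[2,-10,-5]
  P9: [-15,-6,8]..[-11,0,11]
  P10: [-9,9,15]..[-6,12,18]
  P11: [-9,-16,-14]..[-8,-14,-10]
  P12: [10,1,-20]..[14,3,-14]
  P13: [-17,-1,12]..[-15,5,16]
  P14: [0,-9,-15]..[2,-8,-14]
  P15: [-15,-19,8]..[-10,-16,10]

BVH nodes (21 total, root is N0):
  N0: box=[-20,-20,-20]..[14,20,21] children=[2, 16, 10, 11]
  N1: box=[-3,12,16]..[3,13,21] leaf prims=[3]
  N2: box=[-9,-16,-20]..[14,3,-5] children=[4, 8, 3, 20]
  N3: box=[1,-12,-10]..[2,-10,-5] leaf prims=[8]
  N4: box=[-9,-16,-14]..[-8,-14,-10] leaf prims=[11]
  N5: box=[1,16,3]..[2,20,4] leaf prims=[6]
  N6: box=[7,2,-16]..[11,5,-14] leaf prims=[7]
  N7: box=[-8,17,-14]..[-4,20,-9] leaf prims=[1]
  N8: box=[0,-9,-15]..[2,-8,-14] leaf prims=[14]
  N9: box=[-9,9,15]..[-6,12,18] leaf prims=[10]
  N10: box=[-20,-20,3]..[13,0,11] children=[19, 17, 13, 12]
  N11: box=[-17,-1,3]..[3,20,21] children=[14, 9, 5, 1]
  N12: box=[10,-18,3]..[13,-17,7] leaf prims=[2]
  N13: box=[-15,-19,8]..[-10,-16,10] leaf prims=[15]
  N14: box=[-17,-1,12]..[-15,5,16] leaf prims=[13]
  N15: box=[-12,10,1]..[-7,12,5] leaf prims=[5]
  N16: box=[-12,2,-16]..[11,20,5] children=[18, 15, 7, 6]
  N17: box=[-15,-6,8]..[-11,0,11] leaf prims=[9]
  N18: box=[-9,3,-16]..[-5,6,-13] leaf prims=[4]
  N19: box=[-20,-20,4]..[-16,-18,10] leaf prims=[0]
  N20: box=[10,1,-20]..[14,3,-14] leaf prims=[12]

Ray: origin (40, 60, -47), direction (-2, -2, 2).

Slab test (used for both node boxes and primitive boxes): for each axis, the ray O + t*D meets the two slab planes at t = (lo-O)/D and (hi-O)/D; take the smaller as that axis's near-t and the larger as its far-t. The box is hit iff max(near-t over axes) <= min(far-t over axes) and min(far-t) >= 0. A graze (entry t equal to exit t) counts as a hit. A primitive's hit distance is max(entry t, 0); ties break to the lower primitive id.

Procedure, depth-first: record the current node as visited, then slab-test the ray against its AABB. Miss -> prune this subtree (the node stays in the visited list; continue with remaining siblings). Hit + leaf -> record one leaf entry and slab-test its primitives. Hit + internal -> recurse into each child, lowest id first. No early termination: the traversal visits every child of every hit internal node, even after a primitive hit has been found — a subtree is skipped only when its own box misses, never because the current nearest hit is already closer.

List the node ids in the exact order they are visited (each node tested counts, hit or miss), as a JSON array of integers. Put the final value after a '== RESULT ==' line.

Traverse from the root:
N0 x:[13,30] y:[20,40] z:[27/2,34] -> hit [20,30], descend [2, 10, 11, 16]
  N2 x:[13,49/2] y:[57/2,38] z:[27/2,21] -> miss, prune
  N10 x:[27/2,30] y:[30,40] z:[25,29] -> miss, prune
  N11 x:[37/2,57/2] y:[20,61/2] z:[25,34] -> hit [25,57/2], descend [1, 5, 9, 14]
    N1 x:[37/2,43/2] y:[47/2,24] z:[63/2,34] -> miss, prune
    N5 x:[19,39/2] y:[20,22] z:[25,51/2] -> miss, prune
    N9 x:[23,49/2] y:[24,51/2] z:[31,65/2] -> miss, prune
    N14 x:[55/2,57/2] y:[55/2,61/2] z:[59/2,63/2] -> miss, prune
  N16 x:[29/2,26] y:[20,29] z:[31/2,26] -> hit [20,26], descend [6, 7, 15, 18]
    N6 x:[29/2,33/2] y:[55/2,29] z:[31/2,33/2] -> miss, prune
    N7 x:[22,24] y:[20,43/2] z:[33/2,19] -> miss, prune
    N15 x:[47/2,26] y:[24,25] z:[24,26] -> hit [24,25] leaf, test {P5@t=24}
    N18 x:[45/2,49/2] y:[27,57/2] z:[31/2,17] -> miss, prune

13 AABB tests over nodes [0, 2, 10, 11, 1, 5, 9, 14, 16, 6, 7, 15, 18]; 1 leaf entered; closest P5.

== RESULT ==
[0, 2, 10, 11, 1, 5, 9, 14, 16, 6, 7, 15, 18]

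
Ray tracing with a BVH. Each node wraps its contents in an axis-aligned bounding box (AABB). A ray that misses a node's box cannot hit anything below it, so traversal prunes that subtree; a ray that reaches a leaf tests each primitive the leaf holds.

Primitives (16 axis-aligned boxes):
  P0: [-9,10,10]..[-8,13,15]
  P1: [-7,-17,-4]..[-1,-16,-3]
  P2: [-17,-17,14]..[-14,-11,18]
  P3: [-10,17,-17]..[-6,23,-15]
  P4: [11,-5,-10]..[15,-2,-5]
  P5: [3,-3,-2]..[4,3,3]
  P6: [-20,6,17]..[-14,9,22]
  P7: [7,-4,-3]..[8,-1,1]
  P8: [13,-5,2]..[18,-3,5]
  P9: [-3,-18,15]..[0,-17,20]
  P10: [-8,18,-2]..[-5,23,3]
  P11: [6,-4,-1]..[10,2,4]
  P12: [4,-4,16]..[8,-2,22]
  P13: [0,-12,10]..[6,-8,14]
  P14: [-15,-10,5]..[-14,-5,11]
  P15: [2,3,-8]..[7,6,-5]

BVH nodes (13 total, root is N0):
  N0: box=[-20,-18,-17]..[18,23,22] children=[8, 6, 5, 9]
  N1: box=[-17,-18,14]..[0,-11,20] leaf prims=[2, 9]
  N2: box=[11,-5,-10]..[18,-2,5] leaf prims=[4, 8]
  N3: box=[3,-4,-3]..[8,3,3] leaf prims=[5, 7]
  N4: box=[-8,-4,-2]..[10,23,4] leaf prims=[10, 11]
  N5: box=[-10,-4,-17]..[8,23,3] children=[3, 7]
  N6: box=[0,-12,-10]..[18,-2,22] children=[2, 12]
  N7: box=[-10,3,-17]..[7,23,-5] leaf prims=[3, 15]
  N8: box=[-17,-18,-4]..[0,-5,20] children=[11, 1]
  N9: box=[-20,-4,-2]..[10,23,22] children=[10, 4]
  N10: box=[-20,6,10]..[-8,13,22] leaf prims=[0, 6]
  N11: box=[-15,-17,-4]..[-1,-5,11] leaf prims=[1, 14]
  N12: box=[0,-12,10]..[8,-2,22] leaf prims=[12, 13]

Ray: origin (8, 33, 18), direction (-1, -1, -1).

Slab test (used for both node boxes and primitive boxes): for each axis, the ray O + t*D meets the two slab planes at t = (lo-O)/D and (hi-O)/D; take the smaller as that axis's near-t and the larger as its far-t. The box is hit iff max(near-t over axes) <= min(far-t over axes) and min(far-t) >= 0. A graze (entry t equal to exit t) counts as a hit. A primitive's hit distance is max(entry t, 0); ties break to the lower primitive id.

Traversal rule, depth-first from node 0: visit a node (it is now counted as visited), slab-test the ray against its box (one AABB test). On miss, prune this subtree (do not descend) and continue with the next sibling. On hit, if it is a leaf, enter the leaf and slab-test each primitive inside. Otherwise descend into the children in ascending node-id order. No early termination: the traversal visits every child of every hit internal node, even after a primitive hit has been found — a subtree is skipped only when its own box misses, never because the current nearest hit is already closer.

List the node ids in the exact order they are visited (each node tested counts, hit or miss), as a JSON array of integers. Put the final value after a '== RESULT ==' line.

Walk:
N0 x:[-10,28] y:[10,51] z:[-4,35] -> hit [10,28], descend [5, 6, 8, 9]
  N5 x:[0,18] y:[10,37] z:[15,35] -> hit [15,18], descend [3, 7]
    N3 x:[0,5] y:[30,37] z:[15,21] -> miss, prune
    N7 x:[1,18] y:[10,30] z:[23,35] -> miss, prune
  N6 x:[-10,8] y:[35,45] z:[-4,28] -> miss, prune
  N8 x:[8,25] y:[38,51] z:[-2,22] -> miss, prune
  N9 x:[-2,28] y:[10,37] z:[-4,20] -> hit [10,20], descend [4, 10]
    N4 x:[-2,16] y:[10,37] z:[14,20] -> hit [14,16] leaf, test {P10@t=15, P11(miss)}
    N10 x:[16,28] y:[20,27] z:[-4,8] -> miss, prune

9 AABB tests over nodes [0, 5, 3, 7, 6, 8, 9, 4, 10]; 1 leaf entered; closest P10.

== RESULT ==
[0, 5, 3, 7, 6, 8, 9, 4, 10]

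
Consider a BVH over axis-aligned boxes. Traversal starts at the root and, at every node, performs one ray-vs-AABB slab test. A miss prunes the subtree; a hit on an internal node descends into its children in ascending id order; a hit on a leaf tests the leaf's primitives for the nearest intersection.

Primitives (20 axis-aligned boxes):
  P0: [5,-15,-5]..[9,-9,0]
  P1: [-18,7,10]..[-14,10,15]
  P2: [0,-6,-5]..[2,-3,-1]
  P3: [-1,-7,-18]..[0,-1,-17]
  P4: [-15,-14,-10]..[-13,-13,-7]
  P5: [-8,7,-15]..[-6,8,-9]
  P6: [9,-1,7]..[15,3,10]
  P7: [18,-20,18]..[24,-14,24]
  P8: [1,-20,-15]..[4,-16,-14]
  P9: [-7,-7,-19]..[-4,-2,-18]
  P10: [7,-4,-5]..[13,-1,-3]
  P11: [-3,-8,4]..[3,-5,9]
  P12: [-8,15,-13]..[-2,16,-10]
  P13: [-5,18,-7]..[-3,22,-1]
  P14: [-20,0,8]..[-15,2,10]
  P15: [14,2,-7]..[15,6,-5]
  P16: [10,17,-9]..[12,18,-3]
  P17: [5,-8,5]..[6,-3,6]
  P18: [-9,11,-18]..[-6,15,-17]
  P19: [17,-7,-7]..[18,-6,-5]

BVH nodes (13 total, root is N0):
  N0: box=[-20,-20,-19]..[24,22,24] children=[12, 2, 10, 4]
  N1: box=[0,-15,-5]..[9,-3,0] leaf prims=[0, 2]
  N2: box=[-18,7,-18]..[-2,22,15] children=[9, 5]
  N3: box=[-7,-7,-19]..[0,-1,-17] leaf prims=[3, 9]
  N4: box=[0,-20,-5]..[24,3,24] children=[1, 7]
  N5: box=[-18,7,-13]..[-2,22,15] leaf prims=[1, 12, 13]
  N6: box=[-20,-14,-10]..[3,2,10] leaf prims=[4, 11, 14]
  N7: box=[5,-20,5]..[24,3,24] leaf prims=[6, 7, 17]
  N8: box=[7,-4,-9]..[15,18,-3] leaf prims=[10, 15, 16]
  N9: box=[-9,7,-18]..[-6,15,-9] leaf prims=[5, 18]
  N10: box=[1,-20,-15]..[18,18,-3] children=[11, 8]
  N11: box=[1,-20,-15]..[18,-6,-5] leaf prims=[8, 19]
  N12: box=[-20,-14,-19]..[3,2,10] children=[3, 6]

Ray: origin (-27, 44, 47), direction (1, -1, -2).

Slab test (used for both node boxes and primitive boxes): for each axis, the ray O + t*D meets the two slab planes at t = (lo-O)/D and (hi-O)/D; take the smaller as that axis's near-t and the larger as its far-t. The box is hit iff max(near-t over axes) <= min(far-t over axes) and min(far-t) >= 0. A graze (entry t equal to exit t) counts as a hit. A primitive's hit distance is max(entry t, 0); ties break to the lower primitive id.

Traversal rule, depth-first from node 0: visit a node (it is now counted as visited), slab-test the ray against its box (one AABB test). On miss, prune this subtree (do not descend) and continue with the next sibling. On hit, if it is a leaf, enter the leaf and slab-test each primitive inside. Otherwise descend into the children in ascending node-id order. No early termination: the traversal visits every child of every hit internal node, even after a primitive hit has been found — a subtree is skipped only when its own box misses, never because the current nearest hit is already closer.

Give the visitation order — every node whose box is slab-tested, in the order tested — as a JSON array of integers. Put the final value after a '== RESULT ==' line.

Traverse from the root:
N0 x:[7,51] y:[22,64] z:[23/2,33] -> hit [22,33], descend [2, 4, 10, 12]
  N2 x:[9,25] y:[22,37] z:[16,65/2] -> hit [22,25], descend [5, 9]
    N5 x:[9,25] y:[22,37] z:[16,30] -> hit [22,25] leaf, test {P1(miss), P12(miss), P13@t=24}
    N9 x:[18,21] y:[29,37] z:[28,65/2] -> miss, prune
  N4 x:[27,51] y:[41,64] z:[23/2,26] -> miss, prune
  N10 x:[28,45] y:[26,64] z:[25,31] -> hit [28,31], descend [8, 11]
    N8 x:[34,42] y:[26,48] z:[25,28] -> miss, prune
    N11 x:[28,45] y:[50,64] z:[26,31] -> miss, prune
  N12 x:[7,30] y:[42,58] z:[37/2,33] -> miss, prune

9 AABB tests over nodes [0, 2, 5, 9, 4, 10, 8, 11, 12]; 1 leaf entered; closest P13.

== RESULT ==
[0, 2, 5, 9, 4, 10, 8, 11, 12]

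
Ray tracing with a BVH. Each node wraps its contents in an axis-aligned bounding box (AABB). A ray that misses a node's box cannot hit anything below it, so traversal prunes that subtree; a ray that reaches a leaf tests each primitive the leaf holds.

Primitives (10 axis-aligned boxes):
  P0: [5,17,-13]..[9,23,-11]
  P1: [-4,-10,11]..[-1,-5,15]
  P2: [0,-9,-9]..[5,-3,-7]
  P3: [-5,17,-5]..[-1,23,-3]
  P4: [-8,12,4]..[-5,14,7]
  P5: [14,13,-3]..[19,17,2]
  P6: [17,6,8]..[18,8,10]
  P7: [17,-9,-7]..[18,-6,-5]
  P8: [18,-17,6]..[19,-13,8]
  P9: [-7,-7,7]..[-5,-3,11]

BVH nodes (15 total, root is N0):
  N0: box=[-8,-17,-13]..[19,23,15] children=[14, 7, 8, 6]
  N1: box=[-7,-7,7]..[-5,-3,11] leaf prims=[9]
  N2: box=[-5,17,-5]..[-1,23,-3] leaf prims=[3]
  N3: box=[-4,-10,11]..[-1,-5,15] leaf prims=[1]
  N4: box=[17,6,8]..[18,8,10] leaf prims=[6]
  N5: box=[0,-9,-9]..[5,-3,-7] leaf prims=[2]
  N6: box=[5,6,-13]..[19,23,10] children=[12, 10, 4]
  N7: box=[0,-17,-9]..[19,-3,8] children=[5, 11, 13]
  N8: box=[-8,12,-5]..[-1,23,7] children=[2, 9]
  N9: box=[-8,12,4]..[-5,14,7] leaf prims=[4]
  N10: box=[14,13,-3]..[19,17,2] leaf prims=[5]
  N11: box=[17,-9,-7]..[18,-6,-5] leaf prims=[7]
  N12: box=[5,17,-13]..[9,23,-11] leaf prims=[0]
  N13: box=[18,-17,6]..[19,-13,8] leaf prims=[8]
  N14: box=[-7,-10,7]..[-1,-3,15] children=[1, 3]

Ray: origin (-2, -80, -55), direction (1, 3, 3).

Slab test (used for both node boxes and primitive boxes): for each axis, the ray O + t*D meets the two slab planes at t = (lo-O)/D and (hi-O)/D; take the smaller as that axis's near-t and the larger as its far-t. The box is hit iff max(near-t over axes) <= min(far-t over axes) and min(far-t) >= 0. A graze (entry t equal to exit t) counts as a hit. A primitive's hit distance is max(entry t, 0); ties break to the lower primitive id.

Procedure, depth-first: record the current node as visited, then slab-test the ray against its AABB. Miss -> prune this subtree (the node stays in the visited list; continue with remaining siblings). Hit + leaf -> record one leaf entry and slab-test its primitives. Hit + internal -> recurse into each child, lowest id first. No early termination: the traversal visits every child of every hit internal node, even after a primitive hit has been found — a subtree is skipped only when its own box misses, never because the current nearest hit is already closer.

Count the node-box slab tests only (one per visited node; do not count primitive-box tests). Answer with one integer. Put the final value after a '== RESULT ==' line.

Trace the traversal:
N0 x:[-6,21] y:[21,103/3] z:[14,70/3] -> hit [21,21], descend [6, 7, 8, 14]
  N6 x:[7,21] y:[86/3,103/3] z:[14,65/3] -> miss, prune
  N7 x:[2,21] y:[21,77/3] z:[46/3,21] -> hit [21,21], descend [5, 11, 13]
    N5 x:[2,7] y:[71/3,77/3] z:[46/3,16] -> miss, prune
    N11 x:[19,20] y:[71/3,74/3] z:[16,50/3] -> miss, prune
    N13 x:[20,21] y:[21,67/3] z:[61/3,21] -> hit [21,21] leaf, test {P8@t=21}
  N8 x:[-6,1] y:[92/3,103/3] z:[50/3,62/3] -> miss, prune
  N14 x:[-5,1] y:[70/3,77/3] z:[62/3,70/3] -> miss, prune

order=[0, 6, 7, 5, 11, 13, 8, 14]  |boxes|=8  |leaves|=1  hit=P8

== RESULT ==
8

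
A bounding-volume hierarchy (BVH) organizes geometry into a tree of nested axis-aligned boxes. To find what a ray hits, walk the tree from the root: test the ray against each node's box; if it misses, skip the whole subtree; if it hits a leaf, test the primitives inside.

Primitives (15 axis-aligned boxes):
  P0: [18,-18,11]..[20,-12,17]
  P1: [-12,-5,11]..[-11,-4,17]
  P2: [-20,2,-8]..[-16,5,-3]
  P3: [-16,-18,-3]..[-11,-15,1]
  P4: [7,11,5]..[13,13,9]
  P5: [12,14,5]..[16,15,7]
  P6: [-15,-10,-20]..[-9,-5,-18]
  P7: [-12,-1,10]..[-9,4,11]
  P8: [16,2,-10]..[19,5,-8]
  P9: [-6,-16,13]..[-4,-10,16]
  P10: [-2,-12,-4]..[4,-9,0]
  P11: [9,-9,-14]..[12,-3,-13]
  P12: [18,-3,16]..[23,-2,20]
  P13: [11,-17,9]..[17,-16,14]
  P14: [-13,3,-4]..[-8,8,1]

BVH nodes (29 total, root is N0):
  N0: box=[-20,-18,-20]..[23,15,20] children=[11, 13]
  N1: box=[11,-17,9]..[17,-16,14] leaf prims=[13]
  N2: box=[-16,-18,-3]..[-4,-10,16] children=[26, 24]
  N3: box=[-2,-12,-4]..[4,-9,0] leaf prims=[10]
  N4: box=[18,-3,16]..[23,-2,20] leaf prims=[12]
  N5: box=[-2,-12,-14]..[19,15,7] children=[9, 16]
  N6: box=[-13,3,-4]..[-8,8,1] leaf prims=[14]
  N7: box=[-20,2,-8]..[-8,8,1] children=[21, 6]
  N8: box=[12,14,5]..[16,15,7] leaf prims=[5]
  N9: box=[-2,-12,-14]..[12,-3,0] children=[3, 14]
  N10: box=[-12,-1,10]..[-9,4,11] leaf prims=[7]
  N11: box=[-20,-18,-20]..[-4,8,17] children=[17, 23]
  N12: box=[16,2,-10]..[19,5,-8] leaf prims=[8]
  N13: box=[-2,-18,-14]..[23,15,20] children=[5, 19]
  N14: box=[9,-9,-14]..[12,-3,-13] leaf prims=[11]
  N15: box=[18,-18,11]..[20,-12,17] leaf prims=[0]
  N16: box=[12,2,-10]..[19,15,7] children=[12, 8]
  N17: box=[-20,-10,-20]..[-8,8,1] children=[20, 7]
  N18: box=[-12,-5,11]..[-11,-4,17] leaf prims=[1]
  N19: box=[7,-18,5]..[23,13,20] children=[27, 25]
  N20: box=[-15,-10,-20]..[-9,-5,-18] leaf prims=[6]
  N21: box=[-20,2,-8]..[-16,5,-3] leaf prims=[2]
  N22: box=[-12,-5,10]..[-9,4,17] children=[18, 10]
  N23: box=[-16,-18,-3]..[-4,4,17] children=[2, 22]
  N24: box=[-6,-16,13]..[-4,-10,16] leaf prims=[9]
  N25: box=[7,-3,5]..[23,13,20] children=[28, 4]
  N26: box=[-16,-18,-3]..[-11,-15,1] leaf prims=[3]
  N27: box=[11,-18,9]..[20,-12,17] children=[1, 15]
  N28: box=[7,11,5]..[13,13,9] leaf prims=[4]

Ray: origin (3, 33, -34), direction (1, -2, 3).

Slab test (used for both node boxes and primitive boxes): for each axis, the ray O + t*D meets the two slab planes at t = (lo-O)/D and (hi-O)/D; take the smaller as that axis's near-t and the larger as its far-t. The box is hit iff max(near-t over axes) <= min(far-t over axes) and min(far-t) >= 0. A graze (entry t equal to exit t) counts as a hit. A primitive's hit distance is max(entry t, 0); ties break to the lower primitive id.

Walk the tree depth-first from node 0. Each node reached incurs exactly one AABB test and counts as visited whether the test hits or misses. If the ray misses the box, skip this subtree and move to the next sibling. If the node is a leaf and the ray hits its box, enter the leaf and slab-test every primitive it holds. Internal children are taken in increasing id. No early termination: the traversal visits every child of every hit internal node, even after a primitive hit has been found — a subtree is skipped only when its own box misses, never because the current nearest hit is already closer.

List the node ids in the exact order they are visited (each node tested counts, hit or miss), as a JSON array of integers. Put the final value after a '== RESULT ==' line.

Traverse from the root:
N0 x:[-23,20] y:[9,51/2] z:[14/3,18] -> hit [9,18], descend [11, 13]
  N11 x:[-23,-7] y:[25/2,51/2] z:[14/3,17] -> miss, prune
  N13 x:[-5,20] y:[9,51/2] z:[20/3,18] -> hit [9,18], descend [5, 19]
    N5 x:[-5,16] y:[9,45/2] z:[20/3,41/3] -> hit [9,41/3], descend [9, 16]
      N9 x:[-5,9] y:[18,45/2] z:[20/3,34/3] -> miss, prune
      N16 x:[9,16] y:[9,31/2] z:[8,41/3] -> hit [9,41/3], descend [8, 12]
        N8 x:[9,13] y:[9,19/2] z:[13,41/3] -> miss, prune
        N12 x:[13,16] y:[14,31/2] z:[8,26/3] -> miss, prune
    N19 x:[4,20] y:[10,51/2] z:[13,18] -> hit [13,18], descend [25, 27]
      N25 x:[4,20] y:[10,18] z:[13,18] -> hit [13,18], descend [4, 28]
        N4 x:[15,20] y:[35/2,18] z:[50/3,18] -> hit [35/2,18] leaf, test {P12@t=35/2}
        N28 x:[4,10] y:[10,11] z:[13,43/3] -> miss, prune
      N27 x:[8,17] y:[45/2,51/2] z:[43/3,17] -> miss, prune

Summary -> nodes [0, 11, 13, 5, 9, 16, 8, 12, 19, 25, 4, 28, 27]; box-tests=13; leaf-entries=1; first=P12

== RESULT ==
[0, 11, 13, 5, 9, 16, 8, 12, 19, 25, 4, 28, 27]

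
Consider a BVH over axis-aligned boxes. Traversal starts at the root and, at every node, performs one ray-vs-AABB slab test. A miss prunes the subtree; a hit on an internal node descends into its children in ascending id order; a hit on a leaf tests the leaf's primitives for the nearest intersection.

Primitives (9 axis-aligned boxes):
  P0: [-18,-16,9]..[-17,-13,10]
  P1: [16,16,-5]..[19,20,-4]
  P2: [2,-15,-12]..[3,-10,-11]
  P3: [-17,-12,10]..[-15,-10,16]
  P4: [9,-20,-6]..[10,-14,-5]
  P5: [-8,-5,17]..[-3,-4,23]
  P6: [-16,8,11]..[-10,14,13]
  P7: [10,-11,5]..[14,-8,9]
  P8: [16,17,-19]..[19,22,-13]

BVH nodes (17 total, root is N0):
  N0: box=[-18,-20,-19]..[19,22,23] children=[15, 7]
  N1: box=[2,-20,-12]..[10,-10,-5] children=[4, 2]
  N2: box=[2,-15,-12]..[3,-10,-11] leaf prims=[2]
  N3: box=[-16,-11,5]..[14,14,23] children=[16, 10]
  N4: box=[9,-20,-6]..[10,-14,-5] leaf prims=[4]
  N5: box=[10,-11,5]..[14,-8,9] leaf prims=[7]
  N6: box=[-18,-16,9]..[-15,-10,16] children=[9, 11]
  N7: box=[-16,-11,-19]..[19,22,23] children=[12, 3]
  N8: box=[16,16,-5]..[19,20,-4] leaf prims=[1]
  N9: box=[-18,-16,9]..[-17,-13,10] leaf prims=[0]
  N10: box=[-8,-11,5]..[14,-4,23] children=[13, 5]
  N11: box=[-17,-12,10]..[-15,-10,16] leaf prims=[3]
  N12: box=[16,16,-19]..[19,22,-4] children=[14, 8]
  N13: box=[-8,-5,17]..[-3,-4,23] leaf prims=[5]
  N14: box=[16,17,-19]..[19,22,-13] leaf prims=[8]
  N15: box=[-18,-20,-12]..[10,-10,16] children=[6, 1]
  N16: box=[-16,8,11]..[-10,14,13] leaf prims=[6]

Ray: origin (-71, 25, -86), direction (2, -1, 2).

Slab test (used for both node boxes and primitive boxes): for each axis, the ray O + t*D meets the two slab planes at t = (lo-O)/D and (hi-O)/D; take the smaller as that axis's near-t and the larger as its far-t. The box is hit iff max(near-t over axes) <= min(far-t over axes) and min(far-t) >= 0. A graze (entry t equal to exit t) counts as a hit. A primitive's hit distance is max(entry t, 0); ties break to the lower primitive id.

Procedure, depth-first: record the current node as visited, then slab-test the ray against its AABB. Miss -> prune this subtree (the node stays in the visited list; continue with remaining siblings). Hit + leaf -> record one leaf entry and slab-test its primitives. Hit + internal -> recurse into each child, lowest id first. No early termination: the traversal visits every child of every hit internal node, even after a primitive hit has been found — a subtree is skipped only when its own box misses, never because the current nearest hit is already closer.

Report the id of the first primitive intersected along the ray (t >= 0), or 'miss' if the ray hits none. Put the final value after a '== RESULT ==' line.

Trace the traversal:
N0 x:[53/2,45] y:[3,45] z:[67/2,109/2] -> hit [67/2,45], descend [7, 15]
  N7 x:[55/2,45] y:[3,36] z:[67/2,109/2] -> hit [67/2,36], descend [3, 12]
    N3 x:[55/2,85/2] y:[11,36] z:[91/2,109/2] -> miss, prune
    N12 x:[87/2,45] y:[3,9] z:[67/2,41] -> miss, prune
  N15 x:[53/2,81/2] y:[35,45] z:[37,51] -> hit [37,81/2], descend [1, 6]
    N1 x:[73/2,81/2] y:[35,45] z:[37,81/2] -> hit [37,81/2], descend [2, 4]
      N2 x:[73/2,37] y:[35,40] z:[37,75/2] -> hit [37,37] leaf, test {P2@t=37}
      N4 x:[40,81/2] y:[39,45] z:[40,81/2] -> hit [40,81/2] leaf, test {P4@t=40}
    N6 x:[53/2,28] y:[35,41] z:[95/2,51] -> miss, prune

Visited [0, 7, 3, 12, 15, 1, 2, 4, 6]. Tests: 9 box, 2 leaf. Nearest: P2.

== RESULT ==
2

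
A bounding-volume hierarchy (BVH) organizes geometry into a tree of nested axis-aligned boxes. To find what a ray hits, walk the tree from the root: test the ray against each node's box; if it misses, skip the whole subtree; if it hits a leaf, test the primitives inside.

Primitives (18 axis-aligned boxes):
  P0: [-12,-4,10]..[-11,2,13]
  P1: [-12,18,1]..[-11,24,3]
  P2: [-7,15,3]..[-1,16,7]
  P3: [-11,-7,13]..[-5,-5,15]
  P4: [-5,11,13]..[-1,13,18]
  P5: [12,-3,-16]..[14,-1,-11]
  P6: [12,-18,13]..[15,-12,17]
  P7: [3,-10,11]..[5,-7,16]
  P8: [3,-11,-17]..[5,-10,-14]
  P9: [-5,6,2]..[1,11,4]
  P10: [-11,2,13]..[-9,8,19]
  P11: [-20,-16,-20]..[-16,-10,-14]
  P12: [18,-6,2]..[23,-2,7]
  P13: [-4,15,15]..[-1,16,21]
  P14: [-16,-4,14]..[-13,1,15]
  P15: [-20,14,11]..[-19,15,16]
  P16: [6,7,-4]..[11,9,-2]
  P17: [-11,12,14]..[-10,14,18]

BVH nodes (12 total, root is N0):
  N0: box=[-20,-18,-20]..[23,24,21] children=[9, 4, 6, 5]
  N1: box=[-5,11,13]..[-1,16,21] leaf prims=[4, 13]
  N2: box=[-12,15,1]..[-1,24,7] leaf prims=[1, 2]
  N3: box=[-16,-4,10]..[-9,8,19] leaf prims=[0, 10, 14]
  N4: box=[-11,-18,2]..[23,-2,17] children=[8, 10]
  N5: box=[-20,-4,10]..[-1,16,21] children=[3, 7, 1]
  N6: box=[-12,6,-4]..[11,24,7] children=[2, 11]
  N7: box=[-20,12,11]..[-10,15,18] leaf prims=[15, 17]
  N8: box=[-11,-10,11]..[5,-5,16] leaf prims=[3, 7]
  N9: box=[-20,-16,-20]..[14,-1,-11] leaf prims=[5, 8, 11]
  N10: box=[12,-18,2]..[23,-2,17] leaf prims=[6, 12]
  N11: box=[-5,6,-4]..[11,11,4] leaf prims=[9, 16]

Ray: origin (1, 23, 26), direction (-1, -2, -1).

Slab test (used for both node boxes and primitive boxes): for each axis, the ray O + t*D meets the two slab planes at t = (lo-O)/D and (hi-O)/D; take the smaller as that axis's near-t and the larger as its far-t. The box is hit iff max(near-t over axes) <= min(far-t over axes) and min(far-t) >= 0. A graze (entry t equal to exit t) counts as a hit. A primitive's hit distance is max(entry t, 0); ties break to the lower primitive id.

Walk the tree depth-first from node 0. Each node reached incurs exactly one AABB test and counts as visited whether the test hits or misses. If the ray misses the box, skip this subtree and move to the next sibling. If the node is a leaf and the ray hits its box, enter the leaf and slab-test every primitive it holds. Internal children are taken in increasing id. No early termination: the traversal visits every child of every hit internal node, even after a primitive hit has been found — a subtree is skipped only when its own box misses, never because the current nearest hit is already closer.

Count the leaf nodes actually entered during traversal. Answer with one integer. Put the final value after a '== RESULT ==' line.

Walk:
N0 x:[-22,21] y:[-1/2,41/2] z:[5,46] -> hit [5,41/2], descend [4, 5, 6, 9]
  N4 x:[-22,12] y:[25/2,41/2] z:[9,24] -> miss, prune
  N5 x:[2,21] y:[7/2,27/2] z:[5,16] -> hit [5,27/2], descend [1, 3, 7]
    N1 x:[2,6] y:[7/2,6] z:[5,13] -> hit [5,6] leaf, test {P4(miss), P13(miss)}
    N3 x:[10,17] y:[15/2,27/2] z:[7,16] -> hit [10,27/2] leaf, test {P0@t=13, P10@t=10, P14(miss)}
    N7 x:[11,21] y:[4,11/2] z:[8,15] -> miss, prune
  N6 x:[-10,13] y:[-1/2,17/2] z:[19,30] -> miss, prune
  N9 x:[-13,21] y:[12,39/2] z:[37,46] -> miss, prune

order=[0, 4, 5, 1, 3, 7, 6, 9]  |boxes|=8  |leaves|=2  hit=P10

== RESULT ==
2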